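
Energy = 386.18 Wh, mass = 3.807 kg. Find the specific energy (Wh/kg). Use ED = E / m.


ED = E / m = 386.18 / 3.807 = 101.4 Wh/kg

101.4 Wh/kg


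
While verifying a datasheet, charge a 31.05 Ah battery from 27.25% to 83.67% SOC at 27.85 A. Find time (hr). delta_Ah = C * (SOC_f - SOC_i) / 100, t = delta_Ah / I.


delta_Ah = 31.05 * (83.67 - 27.25) / 100 = 17.518 Ah
t = delta_Ah / I = 17.518 / 27.85 = 0.6290 hr

0.6290 hr


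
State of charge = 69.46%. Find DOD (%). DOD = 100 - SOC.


DOD = 100 - SOC = 100 - 69.46 = 30.54%

30.54%


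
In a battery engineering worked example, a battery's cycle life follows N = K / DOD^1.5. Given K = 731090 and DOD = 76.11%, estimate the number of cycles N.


DOD^1.5 = 663.99
N = K / DOD^1.5 = 731090 / 663.99 = 1101

1101 cycles


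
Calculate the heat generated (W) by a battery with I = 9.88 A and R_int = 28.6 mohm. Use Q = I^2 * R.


Convert: R = 28.6 mohm = 0.0286 ohm
Q = I^2 * R = 9.88^2 * 0.0286 = 2.792 W

2.792 W


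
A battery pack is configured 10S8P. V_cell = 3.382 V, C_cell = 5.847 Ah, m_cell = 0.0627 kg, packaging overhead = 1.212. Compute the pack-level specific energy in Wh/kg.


Step 1: V_pack = 10 * 3.382 = 33.82 V
Step 2: C_pack = 8 * 5.847 = 46.776 Ah
Step 3: E_pack = V_pack * C_pack = 33.82 * 46.776 = 1582 Wh
Step 4: m_pack = 10 * 8 * 0.0627 * 1.212 = 6.0794 kg
Step 5: ED = E_pack / m_pack = 1582 / 6.0794 = 260.2 Wh/kg

260.2 Wh/kg


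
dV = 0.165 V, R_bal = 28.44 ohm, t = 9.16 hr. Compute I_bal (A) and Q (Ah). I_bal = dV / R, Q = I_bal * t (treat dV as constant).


I_bal = dV / R = 0.165 / 28.44 = 0.0058017 A
Q = I_bal * t = 0.0058017 * 9.16 = 0.05314 Ah

I=0.0058017 A, Q=0.05314 Ah


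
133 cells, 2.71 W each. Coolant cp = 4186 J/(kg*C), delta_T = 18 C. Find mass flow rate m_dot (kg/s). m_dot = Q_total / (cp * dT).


Q_total = 133 * 2.71 = 360.43 W
m_dot = Q_total / (cp * dT) = 360.43 / (4186 * 18) = 0.004784 kg/s

0.004784 kg/s


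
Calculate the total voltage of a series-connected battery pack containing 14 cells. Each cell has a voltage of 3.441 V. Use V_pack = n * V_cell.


V_pack = n * V_cell = 14 * 3.441 = 48.174 V

48.174 V


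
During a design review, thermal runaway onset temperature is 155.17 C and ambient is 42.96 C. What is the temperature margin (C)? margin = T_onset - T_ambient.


margin = T_onset - T_ambient = 155.17 - 42.96 = 112.21 C

112.21 C


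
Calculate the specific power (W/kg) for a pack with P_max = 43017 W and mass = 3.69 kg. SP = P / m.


Specific power = 43017 W / 3.69 kg = 11660 W/kg

11660 W/kg


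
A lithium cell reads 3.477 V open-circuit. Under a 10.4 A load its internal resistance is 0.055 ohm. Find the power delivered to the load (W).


Step 1: V_terminal = OCV - I*R = 3.477 - 10.4 * 0.055 = 2.905 V
Step 2: P_out = V_terminal * I = 2.905 * 10.4 = 30.21 W

30.21 W


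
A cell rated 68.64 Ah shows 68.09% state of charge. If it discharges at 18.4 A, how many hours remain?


Step 1: remaining = SOC/100 * C_total = 68.09/100 * 68.64 = 46.737 Ah
Step 2: t = remaining / I = 46.737 / 18.4 = 2.540 hr

2.540 hr


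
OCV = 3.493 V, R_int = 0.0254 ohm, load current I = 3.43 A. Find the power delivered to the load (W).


Step 1: V_terminal = OCV - I*R = 3.493 - 3.43 * 0.0254 = 3.4059 V
Step 2: P_out = V_terminal * I = 3.4059 * 3.43 = 11.68 W

11.68 W


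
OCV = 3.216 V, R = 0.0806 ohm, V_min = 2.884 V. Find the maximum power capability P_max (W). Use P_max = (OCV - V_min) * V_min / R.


P_max = (OCV - V_min) * V_min / R = (3.216 - 2.884) * 2.884 / 0.0806 = 0.332 * 2.884 / 0.0806 = 11.88 W

11.88 W


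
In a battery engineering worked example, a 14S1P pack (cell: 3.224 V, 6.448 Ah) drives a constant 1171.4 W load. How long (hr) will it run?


Step 1: E_pack = Ns * V_cell * Np * C_cell = 14 * 3.224 * 1 * 6.448 = 291.04 Wh
Step 2: t = E_pack / P = 291.04 / 1171.4 = 0.2485 hr

0.2485 hr


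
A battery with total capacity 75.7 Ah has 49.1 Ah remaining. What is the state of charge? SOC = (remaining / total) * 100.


SOC = (remaining / total) * 100 = (49.1 / 75.7) * 100 = 64.86%

64.86%


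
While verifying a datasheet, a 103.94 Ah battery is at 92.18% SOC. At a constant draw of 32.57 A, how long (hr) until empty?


Step 1: remaining = SOC/100 * C_total = 92.18/100 * 103.94 = 95.812 Ah
Step 2: t = remaining / I = 95.812 / 32.57 = 2.942 hr

2.942 hr


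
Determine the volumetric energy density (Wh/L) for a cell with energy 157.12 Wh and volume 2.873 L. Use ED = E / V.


Volumetric ED = 157.12 Wh / 2.873 L = 54.69 Wh/L

54.69 Wh/L


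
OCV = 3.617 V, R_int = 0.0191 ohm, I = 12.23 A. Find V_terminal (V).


IR drop = 12.23 * 0.0191 = 0.23359 V
V = 3.617 - 0.23359 = 3.383 V

3.383 V


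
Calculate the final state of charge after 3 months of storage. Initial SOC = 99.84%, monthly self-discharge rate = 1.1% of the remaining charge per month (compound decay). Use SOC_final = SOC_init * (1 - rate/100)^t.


Monthly retention factor = 1 - 1.1/100 = 0.989
Over 3 months: factor^3 = 0.96736
SOC_final = 99.84 * 0.96736 = 96.58%

96.58%


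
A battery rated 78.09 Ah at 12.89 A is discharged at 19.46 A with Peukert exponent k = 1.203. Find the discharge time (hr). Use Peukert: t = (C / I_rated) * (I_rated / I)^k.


t_rated = C / I_rated = 78.09 / 12.89 = 6.0582 hr
(I_rated/I)^k = (0.66238)^1.203 = 0.60925
t = t_rated * (I_rated/I)^k = 6.0582 * 0.60925 = 3.691 hr

3.691 hr


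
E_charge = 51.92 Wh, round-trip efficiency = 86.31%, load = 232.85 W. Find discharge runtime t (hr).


Step 1: E_discharge = eta/100 * E_charge = 86.31/100 * 51.92 = 44.812 Wh
Step 2: t = E_discharge / P = 44.812 / 232.85 = 0.1925 hr

0.1925 hr


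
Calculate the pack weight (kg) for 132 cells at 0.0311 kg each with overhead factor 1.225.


m_pack = n * m_cell * overhead = 132 * 0.0311 * 1.225 = 5.029 kg

5.029 kg


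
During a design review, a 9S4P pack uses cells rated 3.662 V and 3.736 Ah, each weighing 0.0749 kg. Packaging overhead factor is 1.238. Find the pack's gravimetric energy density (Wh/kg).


Step 1: V_pack = 9 * 3.662 = 32.958 V
Step 2: C_pack = 4 * 3.736 = 14.944 Ah
Step 3: E_pack = V_pack * C_pack = 32.958 * 14.944 = 492.52 Wh
Step 4: m_pack = 9 * 4 * 0.0749 * 1.238 = 3.3381 kg
Step 5: ED = E_pack / m_pack = 492.52 / 3.3381 = 147.5 Wh/kg

147.5 Wh/kg


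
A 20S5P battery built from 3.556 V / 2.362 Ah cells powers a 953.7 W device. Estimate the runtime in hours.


Step 1: E_pack = Ns * V_cell * Np * C_cell = 20 * 3.556 * 5 * 2.362 = 839.93 Wh
Step 2: t = E_pack / P = 839.93 / 953.7 = 0.8807 hr

0.8807 hr


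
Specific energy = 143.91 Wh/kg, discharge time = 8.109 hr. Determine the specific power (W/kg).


Specific power = 143.91 Wh/kg / 8.109 hr = 17.75 W/kg

17.75 W/kg


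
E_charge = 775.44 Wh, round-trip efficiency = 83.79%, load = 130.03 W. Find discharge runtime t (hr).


Step 1: E_discharge = eta/100 * E_charge = 83.79/100 * 775.44 = 649.74 Wh
Step 2: t = E_discharge / P = 649.74 / 130.03 = 4.997 hr

4.997 hr


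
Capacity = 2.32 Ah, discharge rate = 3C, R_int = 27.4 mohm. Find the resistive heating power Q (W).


Convert: R = 27.4 mohm = 0.0274 ohm
Step 1: I = C_rate * capacity = 3 * 2.32 = 6.96 A
Step 2: Q = I^2 * R = 6.96^2 * 0.0274 = 48.442 * 0.0274 = 1.327 W

1.327 W


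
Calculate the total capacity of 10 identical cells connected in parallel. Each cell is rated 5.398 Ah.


Parallel capacities add: 10 * 5.398 Ah = 53.98 Ah

53.98 Ah


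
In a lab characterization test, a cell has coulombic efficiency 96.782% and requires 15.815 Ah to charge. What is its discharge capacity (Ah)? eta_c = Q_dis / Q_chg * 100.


Q_dis = eta/100 * Q_chg = 96.782/100 * 15.815 = 15.31 Ah

15.31 Ah


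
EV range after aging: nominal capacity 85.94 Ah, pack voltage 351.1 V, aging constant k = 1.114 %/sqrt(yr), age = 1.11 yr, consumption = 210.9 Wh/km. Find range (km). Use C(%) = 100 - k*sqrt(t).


Step 1: capacity retention = 100 - 1.114 * sqrt(1.11) = 100 - 1.114 * 1.0536 = 98.826%
Step 2: C_now = 85.94 * 98.826/100 = 84.931 Ah
Step 3: E_pack = V * C_now = 351.1 * 84.931 = 29819 Wh
Step 4: range = E_pack / consumption = 29819 / 210.9 = 141.4 km

141.4 km


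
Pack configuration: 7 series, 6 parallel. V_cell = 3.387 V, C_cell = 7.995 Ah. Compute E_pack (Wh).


V_pack = 7 * 3.387 = 23.709 V
C_pack = 6 * 7.995 = 47.97 Ah
E = V_pack * C_pack = 23.709 * 47.97 = 1137 Wh

1137 Wh


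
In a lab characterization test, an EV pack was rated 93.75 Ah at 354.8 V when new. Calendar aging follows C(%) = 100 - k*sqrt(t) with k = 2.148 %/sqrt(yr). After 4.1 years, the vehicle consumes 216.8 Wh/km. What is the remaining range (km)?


Step 1: capacity retention = 100 - 2.148 * sqrt(4.1) = 100 - 2.148 * 2.0248 = 95.651%
Step 2: C_now = 93.75 * 95.651/100 = 89.673 Ah
Step 3: E_pack = V * C_now = 354.8 * 89.673 = 31816 Wh
Step 4: range = E_pack / consumption = 31816 / 216.8 = 146.8 km

146.8 km


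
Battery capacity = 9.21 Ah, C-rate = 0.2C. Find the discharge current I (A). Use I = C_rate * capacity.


At 0.2C: I = 0.2 * 9.21 Ah = 1.842 A

1.842 A


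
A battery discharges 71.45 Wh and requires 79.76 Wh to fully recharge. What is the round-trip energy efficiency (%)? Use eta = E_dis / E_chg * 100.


eta_e = E_dis / E_chg * 100 = 71.45 / 79.76 * 100 = 89.58%

89.58%


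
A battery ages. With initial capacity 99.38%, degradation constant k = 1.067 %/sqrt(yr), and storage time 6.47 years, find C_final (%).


Step 1: sqrt(6.47 yr) = 2.5436
Step 2: drop = 1.067 * 2.5436 = 2.714
Step 3: C_final = 99.38 - 2.714 = 96.67%

96.67%


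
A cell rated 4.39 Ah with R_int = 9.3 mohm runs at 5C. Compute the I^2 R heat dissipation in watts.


Convert: R = 9.3 mohm = 0.0093 ohm
Step 1: I = C_rate * capacity = 5 * 4.39 = 21.95 A
Step 2: Q = I^2 * R = 21.95^2 * 0.0093 = 481.8 * 0.0093 = 4.481 W

4.481 W


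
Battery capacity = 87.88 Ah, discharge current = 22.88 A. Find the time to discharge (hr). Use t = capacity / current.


Runtime = 87.88 Ah / 22.88 A = 3.841 hr

3.841 hr


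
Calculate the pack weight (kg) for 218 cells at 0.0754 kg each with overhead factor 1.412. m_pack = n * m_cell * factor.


Cell mass sum = 218 * 0.0754 = 16.437 kg
With overhead 1.412: m_pack = 16.437 * 1.412 = 23.21 kg

23.21 kg


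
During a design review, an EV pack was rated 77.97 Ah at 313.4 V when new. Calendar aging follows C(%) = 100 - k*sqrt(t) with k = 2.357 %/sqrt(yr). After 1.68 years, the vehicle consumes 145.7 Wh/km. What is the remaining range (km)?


Step 1: capacity retention = 100 - 2.357 * sqrt(1.68) = 100 - 2.357 * 1.2961 = 96.945%
Step 2: C_now = 77.97 * 96.945/100 = 75.588 Ah
Step 3: E_pack = V * C_now = 313.4 * 75.588 = 23689 Wh
Step 4: range = E_pack / consumption = 23689 / 145.7 = 162.6 km

162.6 km


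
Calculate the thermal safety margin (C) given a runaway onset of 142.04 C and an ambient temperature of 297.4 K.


Convert: T_ambient = 297.4 K = 24.25 C
margin = 142.04 - 24.25 = 117.79 C

117.79 C


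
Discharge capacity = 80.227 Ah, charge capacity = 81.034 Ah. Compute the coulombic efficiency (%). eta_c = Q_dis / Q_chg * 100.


eta_c = Q_dis / Q_chg * 100 = 80.227 / 81.034 * 100 = 99.00%

99.00%


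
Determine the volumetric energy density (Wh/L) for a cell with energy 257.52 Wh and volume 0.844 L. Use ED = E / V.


Volumetric ED = 257.52 Wh / 0.844 L = 305.1 Wh/L

305.1 Wh/L


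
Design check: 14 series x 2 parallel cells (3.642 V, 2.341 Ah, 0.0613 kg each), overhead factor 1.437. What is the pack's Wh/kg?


Step 1: V_pack = 14 * 3.642 = 50.988 V
Step 2: C_pack = 2 * 2.341 = 4.682 Ah
Step 3: E_pack = V_pack * C_pack = 50.988 * 4.682 = 238.73 Wh
Step 4: m_pack = 14 * 2 * 0.0613 * 1.437 = 2.4665 kg
Step 5: ED = E_pack / m_pack = 238.73 / 2.4665 = 96.79 Wh/kg

96.79 Wh/kg


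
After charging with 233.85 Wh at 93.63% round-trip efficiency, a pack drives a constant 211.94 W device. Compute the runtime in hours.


Step 1: E_discharge = eta/100 * E_charge = 93.63/100 * 233.85 = 218.95 Wh
Step 2: t = E_discharge / P = 218.95 / 211.94 = 1.033 hr

1.033 hr


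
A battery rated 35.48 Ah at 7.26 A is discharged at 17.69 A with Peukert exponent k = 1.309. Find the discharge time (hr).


t_rated = C / I_rated = 35.48 / 7.26 = 4.8871 hr
(I_rated/I)^k = (0.4104)^1.309 = 0.31167
t = t_rated * (I_rated/I)^k = 4.8871 * 0.31167 = 1.523 hr

1.523 hr


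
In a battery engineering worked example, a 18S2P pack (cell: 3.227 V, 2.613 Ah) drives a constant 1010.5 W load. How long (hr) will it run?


Step 1: E_pack = Ns * V_cell * Np * C_cell = 18 * 3.227 * 2 * 2.613 = 303.56 Wh
Step 2: t = E_pack / P = 303.56 / 1010.5 = 0.3004 hr

0.3004 hr


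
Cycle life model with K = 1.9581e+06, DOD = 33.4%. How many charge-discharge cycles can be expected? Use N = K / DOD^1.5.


DOD^1.5 = 193.03
N = K / DOD^1.5 = 1.9581e+06 / 193.03 = 10140

10140 cycles


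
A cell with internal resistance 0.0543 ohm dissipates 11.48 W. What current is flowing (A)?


I = sqrt(Q / R) = sqrt(11.48 / 0.0543) = sqrt(211.42) = 14.54 A

14.54 A


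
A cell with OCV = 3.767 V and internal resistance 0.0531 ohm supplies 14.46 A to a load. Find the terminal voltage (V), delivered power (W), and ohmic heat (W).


Step 1: V_terminal = OCV - I*R = 3.767 - 14.46 * 0.0531 = 2.9992 V
Step 2: P_out = V_terminal * I = 2.9992 * 14.46 = 43.37 W
Step 3: Q = I^2 * R = 14.46^2 * 0.0531 = 11.10 W

V=2.9992 V, P=43.37 W, Q=11.10 W


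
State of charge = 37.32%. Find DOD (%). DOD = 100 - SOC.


DOD = 100 - SOC = 100 - 37.32 = 62.68%

62.68%


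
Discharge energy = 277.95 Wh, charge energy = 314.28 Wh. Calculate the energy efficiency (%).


eta_e = E_dis / E_chg * 100 = 277.95 / 314.28 * 100 = 88.44%

88.44%


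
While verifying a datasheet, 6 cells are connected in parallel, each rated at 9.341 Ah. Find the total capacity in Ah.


C_total = 6 * 9.341 = 56.046 Ah

56.046 Ah


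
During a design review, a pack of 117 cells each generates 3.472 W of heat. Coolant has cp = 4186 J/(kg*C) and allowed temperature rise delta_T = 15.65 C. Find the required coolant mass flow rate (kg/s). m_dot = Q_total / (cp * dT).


Q_total = 117 * 3.472 = 406.22 W
m_dot = Q_total / (cp * dT) = 406.22 / (4186 * 15.65) = 0.006201 kg/s

0.006201 kg/s


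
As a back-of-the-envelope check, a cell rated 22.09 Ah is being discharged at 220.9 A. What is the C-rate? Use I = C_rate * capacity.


C_rate = I / capacity = 220.9 / 22.09 = 10C

10C


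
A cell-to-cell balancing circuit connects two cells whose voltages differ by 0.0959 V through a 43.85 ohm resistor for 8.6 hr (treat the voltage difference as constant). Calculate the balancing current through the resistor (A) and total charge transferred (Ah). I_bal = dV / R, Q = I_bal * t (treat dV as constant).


I_bal = dV / R = 0.0959 / 43.85 = 0.002187 A
Q = I_bal * t = 0.002187 * 8.6 = 0.01881 Ah

I=0.002187 A, Q=0.01881 Ah


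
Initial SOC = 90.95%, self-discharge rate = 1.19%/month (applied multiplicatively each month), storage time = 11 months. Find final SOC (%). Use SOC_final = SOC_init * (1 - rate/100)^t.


Monthly retention factor = 1 - 1.19/100 = 0.9881
Over 11 months: factor^11 = 0.87662
SOC_final = 90.95 * 0.87662 = 79.73%

79.73%


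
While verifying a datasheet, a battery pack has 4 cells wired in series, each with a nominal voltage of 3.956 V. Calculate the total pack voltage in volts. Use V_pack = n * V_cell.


Series voltages add: 4 * 3.956 V = 15.824 V

15.824 V


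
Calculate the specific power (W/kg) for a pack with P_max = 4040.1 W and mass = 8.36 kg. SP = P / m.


SP = P / m = 4040.1 / 8.36 = 483.3 W/kg

483.3 W/kg


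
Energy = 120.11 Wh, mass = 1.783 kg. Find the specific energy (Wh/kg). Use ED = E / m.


Specific energy = 120.11 Wh / 1.783 kg = 67.36 Wh/kg

67.36 Wh/kg


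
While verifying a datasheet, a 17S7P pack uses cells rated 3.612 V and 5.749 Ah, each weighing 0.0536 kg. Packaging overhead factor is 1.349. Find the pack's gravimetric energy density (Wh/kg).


Step 1: V_pack = 17 * 3.612 = 61.404 V
Step 2: C_pack = 7 * 5.749 = 40.243 Ah
Step 3: E_pack = V_pack * C_pack = 61.404 * 40.243 = 2471.1 Wh
Step 4: m_pack = 17 * 7 * 0.0536 * 1.349 = 8.6045 kg
Step 5: ED = E_pack / m_pack = 2471.1 / 8.6045 = 287.2 Wh/kg

287.2 Wh/kg


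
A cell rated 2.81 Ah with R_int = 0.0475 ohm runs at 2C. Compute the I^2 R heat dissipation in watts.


Step 1: I = C_rate * capacity = 2 * 2.81 = 5.62 A
Step 2: Q = I^2 * R = 5.62^2 * 0.0475 = 31.584 * 0.0475 = 1.500 W

1.500 W


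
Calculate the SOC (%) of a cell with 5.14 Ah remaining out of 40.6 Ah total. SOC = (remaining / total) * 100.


SOC% = 5.14 / 40.6 * 100 = 12.66%

12.66%


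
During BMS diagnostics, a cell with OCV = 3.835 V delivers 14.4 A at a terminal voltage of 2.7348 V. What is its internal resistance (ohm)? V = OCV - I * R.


R = (OCV - V) / I = (3.835 - 2.7348) / 14.4 = 0.07640 ohm

0.07640 ohm


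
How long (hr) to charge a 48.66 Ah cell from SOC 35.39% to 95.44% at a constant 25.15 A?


Step 1: dSOC = 95.44% - 35.39% = 60.05%
Step 2: delta_Ah = 48.66 * 60.05 / 100 = 29.22 Ah
Step 3: t = 29.22 / 25.15 = 1.162 hr

1.162 hr


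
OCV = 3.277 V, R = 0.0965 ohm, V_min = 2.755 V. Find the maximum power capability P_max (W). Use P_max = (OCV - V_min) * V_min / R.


P_max = (OCV - V_min) * V_min / R = (3.277 - 2.755) * 2.755 / 0.0965 = 0.522 * 2.755 / 0.0965 = 14.90 W

14.90 W


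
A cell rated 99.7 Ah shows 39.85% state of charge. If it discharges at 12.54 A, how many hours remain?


Step 1: remaining = SOC/100 * C_total = 39.85/100 * 99.7 = 39.73 Ah
Step 2: t = remaining / I = 39.73 / 12.54 = 3.168 hr

3.168 hr


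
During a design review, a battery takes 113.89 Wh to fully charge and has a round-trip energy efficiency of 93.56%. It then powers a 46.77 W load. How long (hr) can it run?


Step 1: E_discharge = eta/100 * E_charge = 93.56/100 * 113.89 = 106.56 Wh
Step 2: t = E_discharge / P = 106.56 / 46.77 = 2.278 hr

2.278 hr


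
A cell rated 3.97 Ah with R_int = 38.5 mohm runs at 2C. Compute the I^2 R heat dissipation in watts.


Convert: R = 38.5 mohm = 0.0385 ohm
Step 1: I = C_rate * capacity = 2 * 3.97 = 7.94 A
Step 2: Q = I^2 * R = 7.94^2 * 0.0385 = 63.044 * 0.0385 = 2.427 W

2.427 W


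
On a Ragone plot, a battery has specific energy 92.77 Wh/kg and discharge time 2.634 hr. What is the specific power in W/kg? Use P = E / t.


P_specific = E / t = 92.77 / 2.634 = 35.22 W/kg

35.22 W/kg


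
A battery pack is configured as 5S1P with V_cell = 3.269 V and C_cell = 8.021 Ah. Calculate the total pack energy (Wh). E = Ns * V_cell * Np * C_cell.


E = Ns * Vcell * Np * Ccell = 5 * 3.269 * 1 * 8.021 = 131.1 Wh

131.1 Wh


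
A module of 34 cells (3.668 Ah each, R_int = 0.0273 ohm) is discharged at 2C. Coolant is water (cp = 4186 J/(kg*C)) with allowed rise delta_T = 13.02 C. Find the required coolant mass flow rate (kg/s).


Step 1: I = 2 * 3.668 = 7.336 A
Step 2: Q_cell = I^2 * R = 7.336^2 * 0.0273 = 1.4692 W
Step 3: Q_total = 34 * 1.4692 = 49.953 W
Step 4: m_dot = Q_total / (cp * dT) = 49.953 / (4186 * 13.02) = 9.165e-04 kg/s

9.165e-04 kg/s


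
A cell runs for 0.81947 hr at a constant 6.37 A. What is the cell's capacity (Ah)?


C = I * t = 6.37 * 0.81947 = 5.220 Ah

5.220 Ah


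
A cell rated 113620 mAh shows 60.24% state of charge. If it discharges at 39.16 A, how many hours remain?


Convert: C_total = 113620 mAh = 113.62 Ah
Step 1: remaining = SOC/100 * C_total = 60.24/100 * 113.62 = 68.445 Ah
Step 2: t = remaining / I = 68.445 / 39.16 = 1.748 hr

1.748 hr


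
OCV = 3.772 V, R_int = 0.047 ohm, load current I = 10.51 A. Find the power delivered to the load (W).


Step 1: V_terminal = OCV - I*R = 3.772 - 10.51 * 0.047 = 3.278 V
Step 2: P_out = V_terminal * I = 3.278 * 10.51 = 34.45 W

34.45 W


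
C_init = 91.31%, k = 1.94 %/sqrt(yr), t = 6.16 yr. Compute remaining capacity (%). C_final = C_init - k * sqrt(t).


Step 1: sqrt(6.16 yr) = 2.4819
Step 2: drop = 1.94 * 2.4819 = 4.8149
Step 3: C_final = 91.31 - 4.8149 = 86.50%

86.50%


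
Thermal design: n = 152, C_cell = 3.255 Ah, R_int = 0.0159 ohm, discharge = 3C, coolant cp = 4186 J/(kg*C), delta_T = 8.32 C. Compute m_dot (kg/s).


Step 1: I = 3 * 3.255 = 9.765 A
Step 2: Q_cell = I^2 * R = 9.765^2 * 0.0159 = 1.5161 W
Step 3: Q_total = 152 * 1.5161 = 230.45 W
Step 4: m_dot = Q_total / (cp * dT) = 230.45 / (4186 * 8.32) = 0.006617 kg/s

0.006617 kg/s


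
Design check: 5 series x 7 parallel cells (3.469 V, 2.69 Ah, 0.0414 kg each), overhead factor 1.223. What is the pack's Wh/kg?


Step 1: V_pack = 5 * 3.469 = 17.345 V
Step 2: C_pack = 7 * 2.69 = 18.83 Ah
Step 3: E_pack = V_pack * C_pack = 17.345 * 18.83 = 326.61 Wh
Step 4: m_pack = 5 * 7 * 0.0414 * 1.223 = 1.7721 kg
Step 5: ED = E_pack / m_pack = 326.61 / 1.7721 = 184.3 Wh/kg

184.3 Wh/kg


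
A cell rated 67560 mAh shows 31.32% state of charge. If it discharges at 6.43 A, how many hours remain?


Convert: C_total = 67560 mAh = 67.56 Ah
Step 1: remaining = SOC/100 * C_total = 31.32/100 * 67.56 = 21.16 Ah
Step 2: t = remaining / I = 21.16 / 6.43 = 3.291 hr

3.291 hr


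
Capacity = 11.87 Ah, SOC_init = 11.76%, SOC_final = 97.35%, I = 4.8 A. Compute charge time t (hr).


Step 1: dSOC = 97.35% - 11.76% = 85.59%
Step 2: delta_Ah = 11.87 * 85.59 / 100 = 10.16 Ah
Step 3: t = 10.16 / 4.8 = 2.117 hr

2.117 hr


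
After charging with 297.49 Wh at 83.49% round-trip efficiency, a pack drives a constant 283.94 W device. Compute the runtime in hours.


Step 1: E_discharge = eta/100 * E_charge = 83.49/100 * 297.49 = 248.37 Wh
Step 2: t = E_discharge / P = 248.37 / 283.94 = 0.8747 hr

0.8747 hr


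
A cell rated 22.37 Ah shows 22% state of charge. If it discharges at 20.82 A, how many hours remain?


Step 1: remaining = SOC/100 * C_total = 22/100 * 22.37 = 4.9214 Ah
Step 2: t = remaining / I = 4.9214 / 20.82 = 0.2364 hr

0.2364 hr


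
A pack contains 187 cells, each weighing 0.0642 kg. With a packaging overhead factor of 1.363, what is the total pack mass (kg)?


Cell mass sum = 187 * 0.0642 = 12.005 kg
With overhead 1.363: m_pack = 12.005 * 1.363 = 16.36 kg

16.36 kg


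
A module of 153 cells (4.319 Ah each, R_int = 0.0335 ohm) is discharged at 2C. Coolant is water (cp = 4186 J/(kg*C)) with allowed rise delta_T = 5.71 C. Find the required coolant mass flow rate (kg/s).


Step 1: I = 2 * 4.319 = 8.638 A
Step 2: Q_cell = I^2 * R = 8.638^2 * 0.0335 = 2.4996 W
Step 3: Q_total = 153 * 2.4996 = 382.44 W
Step 4: m_dot = Q_total / (cp * dT) = 382.44 / (4186 * 5.71) = 0.01600 kg/s

0.01600 kg/s


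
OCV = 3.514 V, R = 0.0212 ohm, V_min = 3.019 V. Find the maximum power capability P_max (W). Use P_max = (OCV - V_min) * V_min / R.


P_max = (OCV - V_min) * V_min / R = (3.514 - 3.019) * 3.019 / 0.0212 = 0.495 * 3.019 / 0.0212 = 70.49 W

70.49 W


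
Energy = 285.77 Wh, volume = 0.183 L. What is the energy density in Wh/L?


Volumetric ED = 285.77 Wh / 0.183 L = 1562 Wh/L

1562 Wh/L


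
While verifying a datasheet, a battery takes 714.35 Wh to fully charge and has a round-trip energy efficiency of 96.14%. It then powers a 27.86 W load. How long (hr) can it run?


Step 1: E_discharge = eta/100 * E_charge = 96.14/100 * 714.35 = 686.78 Wh
Step 2: t = E_discharge / P = 686.78 / 27.86 = 24.65 hr

24.65 hr


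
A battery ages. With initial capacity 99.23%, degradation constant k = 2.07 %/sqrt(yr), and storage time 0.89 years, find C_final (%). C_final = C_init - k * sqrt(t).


Step 1: sqrt(0.89 yr) = 0.9434
Step 2: drop = 2.07 * 0.9434 = 1.9528
Step 3: C_final = 99.23 - 1.9528 = 97.28%

97.28%


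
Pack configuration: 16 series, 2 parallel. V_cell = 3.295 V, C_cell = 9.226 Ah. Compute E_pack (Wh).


V_pack = 16 * 3.295 = 52.72 V
C_pack = 2 * 9.226 = 18.452 Ah
E = V_pack * C_pack = 52.72 * 18.452 = 972.8 Wh

972.8 Wh


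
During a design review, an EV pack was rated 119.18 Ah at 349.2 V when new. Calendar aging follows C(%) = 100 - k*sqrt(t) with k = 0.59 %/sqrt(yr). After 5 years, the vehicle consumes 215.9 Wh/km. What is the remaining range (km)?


Step 1: capacity retention = 100 - 0.59 * sqrt(5) = 100 - 0.59 * 2.2361 = 98.681%
Step 2: C_now = 119.18 * 98.681/100 = 117.61 Ah
Step 3: E_pack = V * C_now = 349.2 * 117.61 = 41069 Wh
Step 4: range = E_pack / consumption = 41069 / 215.9 = 190.2 km

190.2 km


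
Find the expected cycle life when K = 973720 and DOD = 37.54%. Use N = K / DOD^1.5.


Step 1: DOD^1.5 = 37.54^1.5 = 230.01
Step 2: N = 973720 / 230.01 = 4233 cycles

4233 cycles


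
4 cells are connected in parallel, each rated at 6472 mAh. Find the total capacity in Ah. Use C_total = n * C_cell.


Convert: C_cell = 6472 mAh = 6.472 Ah
C_total = 4 * 6.472 = 25.888 Ah

25.888 Ah


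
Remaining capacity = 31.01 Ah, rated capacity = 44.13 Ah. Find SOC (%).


SOC = (remaining / total) * 100 = (31.01 / 44.13) * 100 = 70.27%

70.27%


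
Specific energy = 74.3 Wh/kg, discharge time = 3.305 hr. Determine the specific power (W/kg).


P_specific = E / t = 74.3 / 3.305 = 22.48 W/kg

22.48 W/kg


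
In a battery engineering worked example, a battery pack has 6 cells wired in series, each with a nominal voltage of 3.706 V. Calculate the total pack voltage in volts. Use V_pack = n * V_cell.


With 6 cells in series at 3.706 V each, V_pack = 22.236 V

22.236 V


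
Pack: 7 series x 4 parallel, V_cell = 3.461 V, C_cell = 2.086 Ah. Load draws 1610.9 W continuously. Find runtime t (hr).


Step 1: E_pack = Ns * V_cell * Np * C_cell = 7 * 3.461 * 4 * 2.086 = 202.15 Wh
Step 2: t = E_pack / P = 202.15 / 1610.9 = 0.1255 hr

0.1255 hr


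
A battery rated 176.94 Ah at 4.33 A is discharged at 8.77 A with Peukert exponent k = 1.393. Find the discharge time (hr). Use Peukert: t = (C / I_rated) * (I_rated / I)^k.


t_rated = C / I_rated = 176.94 / 4.33 = 40.864 hr
(I_rated/I)^k = (0.49373)^1.393 = 0.37414
t = t_rated * (I_rated/I)^k = 40.864 * 0.37414 = 15.29 hr

15.29 hr


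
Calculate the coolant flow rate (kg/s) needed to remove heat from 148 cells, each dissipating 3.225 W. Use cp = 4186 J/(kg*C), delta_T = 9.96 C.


Step 1: Total heat Q = 148 * 3.225 W = 477.3 W
Step 2: denom = cp * dT = 4186 * 9.96 = 41693
Step 3: m_dot = 477.3 / 41693 = 0.01145 kg/s

0.01145 kg/s


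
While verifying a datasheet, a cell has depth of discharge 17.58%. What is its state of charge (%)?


SOC = 100 - DOD = 100 - 17.58 = 82.42%

82.42%


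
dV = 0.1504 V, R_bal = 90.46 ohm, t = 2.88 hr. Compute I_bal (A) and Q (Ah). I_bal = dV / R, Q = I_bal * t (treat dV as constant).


First, Ohm's law: I_bal = 0.1504 V / 90.46 ohm = 0.0016626 A
Then Q = I * t = 0.0016626 A * 2.88 hr = 0.004788 Ah

I=0.0016626 A, Q=0.004788 Ah


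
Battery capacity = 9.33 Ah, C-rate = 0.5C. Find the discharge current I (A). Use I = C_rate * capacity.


I = C_rate * capacity = 0.5 * 9.33 = 4.665 A

4.665 A


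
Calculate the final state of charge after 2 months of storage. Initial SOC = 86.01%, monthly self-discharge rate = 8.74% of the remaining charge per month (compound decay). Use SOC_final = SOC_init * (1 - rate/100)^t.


decay = (1 - 8.74/100)^2 = 0.83284
SOC_final = 86.01 * 0.83284 = 71.63%

71.63%


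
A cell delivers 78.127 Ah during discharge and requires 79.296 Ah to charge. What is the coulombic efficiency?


eta_c = Q_dis / Q_chg * 100 = 78.127 / 79.296 * 100 = 98.53%

98.53%


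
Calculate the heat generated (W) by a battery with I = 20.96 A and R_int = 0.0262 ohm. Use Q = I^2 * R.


I^2 = 439.32
Q = 439.32 * 0.0262 = 11.51 W

11.51 W


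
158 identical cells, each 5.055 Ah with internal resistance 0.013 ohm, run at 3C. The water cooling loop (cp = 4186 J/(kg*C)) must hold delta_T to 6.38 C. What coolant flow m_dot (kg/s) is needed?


Step 1: I = 3 * 5.055 = 15.165 A
Step 2: Q_cell = I^2 * R = 15.165^2 * 0.013 = 2.9897 W
Step 3: Q_total = 158 * 2.9897 = 472.37 W
Step 4: m_dot = Q_total / (cp * dT) = 472.37 / (4186 * 6.38) = 0.01769 kg/s

0.01769 kg/s


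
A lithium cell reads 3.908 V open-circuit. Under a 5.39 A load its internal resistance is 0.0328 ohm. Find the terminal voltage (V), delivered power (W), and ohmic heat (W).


Step 1: V_terminal = OCV - I*R = 3.908 - 5.39 * 0.0328 = 3.7312 V
Step 2: P_out = V_terminal * I = 3.7312 * 5.39 = 20.11 W
Step 3: Q = I^2 * R = 5.39^2 * 0.0328 = 0.9529 W

V=3.7312 V, P=20.11 W, Q=0.9529 W


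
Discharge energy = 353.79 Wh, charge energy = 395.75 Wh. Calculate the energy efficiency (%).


eta_e = E_dis / E_chg * 100 = 353.79 / 395.75 * 100 = 89.40%

89.40%


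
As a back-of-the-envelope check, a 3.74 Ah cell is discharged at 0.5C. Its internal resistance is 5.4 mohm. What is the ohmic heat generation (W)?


Convert: R = 5.4 mohm = 0.0054 ohm
Step 1: I = C_rate * capacity = 0.5 * 3.74 = 1.87 A
Step 2: Q = I^2 * R = 1.87^2 * 0.0054 = 3.4969 * 0.0054 = 0.01888 W

0.01888 W


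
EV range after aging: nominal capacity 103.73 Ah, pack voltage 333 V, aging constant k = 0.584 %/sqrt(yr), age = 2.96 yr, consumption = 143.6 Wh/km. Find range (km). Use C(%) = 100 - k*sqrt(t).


Step 1: capacity retention = 100 - 0.584 * sqrt(2.96) = 100 - 0.584 * 1.7205 = 98.995%
Step 2: C_now = 103.73 * 98.995/100 = 102.69 Ah
Step 3: E_pack = V * C_now = 333 * 102.69 = 34196 Wh
Step 4: range = E_pack / consumption = 34196 / 143.6 = 238.1 km

238.1 km


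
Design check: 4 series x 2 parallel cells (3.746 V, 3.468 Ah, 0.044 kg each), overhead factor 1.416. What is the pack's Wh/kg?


Step 1: V_pack = 4 * 3.746 = 14.984 V
Step 2: C_pack = 2 * 3.468 = 6.936 Ah
Step 3: E_pack = V_pack * C_pack = 14.984 * 6.936 = 103.93 Wh
Step 4: m_pack = 4 * 2 * 0.044 * 1.416 = 0.49843 kg
Step 5: ED = E_pack / m_pack = 103.93 / 0.49843 = 208.5 Wh/kg

208.5 Wh/kg


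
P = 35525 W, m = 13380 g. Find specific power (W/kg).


Convert: m = 13380 g = 13.38 kg
Specific power = 35525 W / 13.38 kg = 2655 W/kg

2655 W/kg


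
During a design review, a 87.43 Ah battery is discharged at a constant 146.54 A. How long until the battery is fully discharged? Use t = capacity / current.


Runtime = 87.43 Ah / 146.54 A = 0.5966 hr

0.5966 hr


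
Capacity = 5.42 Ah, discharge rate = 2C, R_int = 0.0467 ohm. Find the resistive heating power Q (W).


Step 1: I = C_rate * capacity = 2 * 5.42 = 10.84 A
Step 2: Q = I^2 * R = 10.84^2 * 0.0467 = 117.51 * 0.0467 = 5.488 W

5.488 W


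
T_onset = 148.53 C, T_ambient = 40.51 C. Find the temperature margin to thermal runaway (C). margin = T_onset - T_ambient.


margin = T_onset - T_ambient = 148.53 - 40.51 = 108.02 C

108.02 C


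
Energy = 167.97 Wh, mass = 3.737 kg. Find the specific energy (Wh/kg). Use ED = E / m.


Specific energy = 167.97 Wh / 3.737 kg = 44.95 Wh/kg

44.95 Wh/kg


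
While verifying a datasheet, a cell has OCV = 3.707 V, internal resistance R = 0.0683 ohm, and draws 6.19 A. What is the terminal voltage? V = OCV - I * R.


V = OCV - I*R = 3.707 - 6.19 * 0.0683 = 3.284 V

3.284 V


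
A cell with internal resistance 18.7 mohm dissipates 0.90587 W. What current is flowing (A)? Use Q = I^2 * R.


Convert: R = 18.7 mohm = 0.0187 ohm
I = sqrt(Q / R) = sqrt(0.90587 / 0.0187) = sqrt(48.442) = 6.960 A

6.960 A


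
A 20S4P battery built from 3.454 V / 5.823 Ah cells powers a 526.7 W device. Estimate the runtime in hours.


Step 1: E_pack = Ns * V_cell * Np * C_cell = 20 * 3.454 * 4 * 5.823 = 1609 Wh
Step 2: t = E_pack / P = 1609 / 526.7 = 3.055 hr

3.055 hr


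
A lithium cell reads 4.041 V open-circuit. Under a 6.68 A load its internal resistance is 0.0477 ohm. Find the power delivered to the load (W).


Step 1: V_terminal = OCV - I*R = 4.041 - 6.68 * 0.0477 = 3.7224 V
Step 2: P_out = V_terminal * I = 3.7224 * 6.68 = 24.87 W

24.87 W


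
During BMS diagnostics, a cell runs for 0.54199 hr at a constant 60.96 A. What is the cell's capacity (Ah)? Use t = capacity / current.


C = I * t = 60.96 * 0.54199 = 33.04 Ah

33.04 Ah


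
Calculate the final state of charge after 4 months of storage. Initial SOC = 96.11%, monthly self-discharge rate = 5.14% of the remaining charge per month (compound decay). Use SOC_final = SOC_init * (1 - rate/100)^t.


Monthly retention factor = 1 - 5.14/100 = 0.9486
Over 4 months: factor^4 = 0.80972
SOC_final = 96.11 * 0.80972 = 77.82%

77.82%


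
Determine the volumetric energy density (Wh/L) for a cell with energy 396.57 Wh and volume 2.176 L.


ED = E / V = 396.57 / 2.176 = 182.2 Wh/L

182.2 Wh/L


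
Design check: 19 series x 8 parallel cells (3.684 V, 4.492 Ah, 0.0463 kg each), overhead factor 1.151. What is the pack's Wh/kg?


Step 1: V_pack = 19 * 3.684 = 69.996 V
Step 2: C_pack = 8 * 4.492 = 35.936 Ah
Step 3: E_pack = V_pack * C_pack = 69.996 * 35.936 = 2515.4 Wh
Step 4: m_pack = 19 * 8 * 0.0463 * 1.151 = 8.1003 kg
Step 5: ED = E_pack / m_pack = 2515.4 / 8.1003 = 310.5 Wh/kg

310.5 Wh/kg


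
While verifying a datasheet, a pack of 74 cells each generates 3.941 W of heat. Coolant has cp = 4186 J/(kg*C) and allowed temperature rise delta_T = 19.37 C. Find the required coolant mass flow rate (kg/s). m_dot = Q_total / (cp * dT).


Q_total = 74 * 3.941 = 291.63 W
m_dot = Q_total / (cp * dT) = 291.63 / (4186 * 19.37) = 0.003597 kg/s

0.003597 kg/s


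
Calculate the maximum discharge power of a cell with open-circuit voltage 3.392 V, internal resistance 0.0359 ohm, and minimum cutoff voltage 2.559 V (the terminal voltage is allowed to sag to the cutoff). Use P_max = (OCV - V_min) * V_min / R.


P_max = (OCV - V_min) * V_min / R = (3.392 - 2.559) * 2.559 / 0.0359 = 0.833 * 2.559 / 0.0359 = 59.38 W

59.38 W


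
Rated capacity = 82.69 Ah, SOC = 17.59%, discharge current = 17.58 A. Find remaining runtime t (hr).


Step 1: remaining = SOC/100 * C_total = 17.59/100 * 82.69 = 14.545 Ah
Step 2: t = remaining / I = 14.545 / 17.58 = 0.8274 hr

0.8274 hr


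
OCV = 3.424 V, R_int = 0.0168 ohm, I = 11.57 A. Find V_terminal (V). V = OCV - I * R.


V = OCV - I*R = 3.424 - 11.57 * 0.0168 = 3.230 V

3.230 V


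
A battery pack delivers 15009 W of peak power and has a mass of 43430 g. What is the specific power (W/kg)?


Convert: m = 43430 g = 43.43 kg
SP = P / m = 15009 / 43.43 = 345.6 W/kg

345.6 W/kg


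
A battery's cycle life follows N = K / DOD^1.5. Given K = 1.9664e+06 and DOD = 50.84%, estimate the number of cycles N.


DOD^1.5 = 362.5
N = K / DOD^1.5 = 1.9664e+06 / 362.5 = 5425

5425 cycles


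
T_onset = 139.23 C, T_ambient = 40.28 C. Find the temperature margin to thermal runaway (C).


Safety margin = 139.23 C - 40.28 C = 98.95 C

98.95 C


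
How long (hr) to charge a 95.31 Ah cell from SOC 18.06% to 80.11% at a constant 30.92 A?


Step 1: dSOC = 80.11% - 18.06% = 62.05%
Step 2: delta_Ah = 95.31 * 62.05 / 100 = 59.14 Ah
Step 3: t = 59.14 / 30.92 = 1.913 hr

1.913 hr


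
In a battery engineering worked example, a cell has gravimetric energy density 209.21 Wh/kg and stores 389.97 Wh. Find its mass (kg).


m = E / ED = 389.97 / 209.21 = 1.864 kg

1.864 kg


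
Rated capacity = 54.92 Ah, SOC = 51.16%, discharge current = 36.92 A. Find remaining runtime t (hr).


Step 1: remaining = SOC/100 * C_total = 51.16/100 * 54.92 = 28.097 Ah
Step 2: t = remaining / I = 28.097 / 36.92 = 0.7610 hr

0.7610 hr


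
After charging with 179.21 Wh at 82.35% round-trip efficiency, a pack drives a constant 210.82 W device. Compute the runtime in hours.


Step 1: E_discharge = eta/100 * E_charge = 82.35/100 * 179.21 = 147.58 Wh
Step 2: t = E_discharge / P = 147.58 / 210.82 = 0.7000 hr

0.7000 hr


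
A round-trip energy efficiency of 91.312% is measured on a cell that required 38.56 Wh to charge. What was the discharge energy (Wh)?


E_dis = eta/100 * E_chg = 91.312/100 * 38.56 = 35.21 Wh

35.21 Wh


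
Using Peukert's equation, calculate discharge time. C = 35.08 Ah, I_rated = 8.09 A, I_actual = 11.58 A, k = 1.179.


t_rated = C / I_rated = 35.08 / 8.09 = 4.3362 hr
(I_rated/I)^k = (0.69862)^1.179 = 0.65518
t = t_rated * (I_rated/I)^k = 4.3362 * 0.65518 = 2.841 hr

2.841 hr


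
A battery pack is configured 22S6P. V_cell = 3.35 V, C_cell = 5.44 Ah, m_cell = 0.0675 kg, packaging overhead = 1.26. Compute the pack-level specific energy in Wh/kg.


Step 1: V_pack = 22 * 3.35 = 73.7 V
Step 2: C_pack = 6 * 5.44 = 32.64 Ah
Step 3: E_pack = V_pack * C_pack = 73.7 * 32.64 = 2405.6 Wh
Step 4: m_pack = 22 * 6 * 0.0675 * 1.26 = 11.227 kg
Step 5: ED = E_pack / m_pack = 2405.6 / 11.227 = 214.3 Wh/kg

214.3 Wh/kg


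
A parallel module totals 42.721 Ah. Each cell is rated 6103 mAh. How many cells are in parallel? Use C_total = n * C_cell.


Convert: C_cell = 6103 mAh = 6.103 Ah
n = C_total / C_cell = 42.721 / 6.103 = 7

7


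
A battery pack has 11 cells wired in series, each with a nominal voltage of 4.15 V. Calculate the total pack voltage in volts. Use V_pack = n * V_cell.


V_pack = n * V_cell = 11 * 4.15 = 45.65 V

45.65 V


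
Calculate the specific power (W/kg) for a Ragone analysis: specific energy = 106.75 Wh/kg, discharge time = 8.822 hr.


Specific power = 106.75 Wh/kg / 8.822 hr = 12.10 W/kg

12.10 W/kg


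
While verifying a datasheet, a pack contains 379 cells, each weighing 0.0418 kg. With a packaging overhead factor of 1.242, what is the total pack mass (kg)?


m_pack = n * m_cell * overhead = 379 * 0.0418 * 1.242 = 19.68 kg

19.68 kg


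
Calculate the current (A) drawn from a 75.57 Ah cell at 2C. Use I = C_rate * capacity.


I = C_rate * capacity = 2 * 75.57 = 151.14 A

151.14 A


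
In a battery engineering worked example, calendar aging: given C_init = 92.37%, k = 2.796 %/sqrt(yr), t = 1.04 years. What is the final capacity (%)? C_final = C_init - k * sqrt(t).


sqrt(t) = sqrt(1.04) = 1.0198
C_final = 92.37 - 2.796 * 1.0198 = 89.52%

89.52%


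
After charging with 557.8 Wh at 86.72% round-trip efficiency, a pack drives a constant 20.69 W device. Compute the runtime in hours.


Step 1: E_discharge = eta/100 * E_charge = 86.72/100 * 557.8 = 483.72 Wh
Step 2: t = E_discharge / P = 483.72 / 20.69 = 23.38 hr

23.38 hr


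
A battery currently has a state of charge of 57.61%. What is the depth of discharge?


DOD = 100 - SOC = 100 - 57.61 = 42.39%

42.39%


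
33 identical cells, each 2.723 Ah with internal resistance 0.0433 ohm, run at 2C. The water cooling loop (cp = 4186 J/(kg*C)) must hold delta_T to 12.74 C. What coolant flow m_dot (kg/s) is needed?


Step 1: I = 2 * 2.723 = 5.446 A
Step 2: Q_cell = I^2 * R = 5.446^2 * 0.0433 = 1.2842 W
Step 3: Q_total = 33 * 1.2842 = 42.379 W
Step 4: m_dot = Q_total / (cp * dT) = 42.379 / (4186 * 12.74) = 7.947e-04 kg/s

7.947e-04 kg/s


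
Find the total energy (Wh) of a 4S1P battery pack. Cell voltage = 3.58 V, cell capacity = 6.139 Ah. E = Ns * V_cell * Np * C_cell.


V_pack = 4 * 3.58 = 14.32 V
C_pack = 1 * 6.139 = 6.139 Ah
E = V_pack * C_pack = 14.32 * 6.139 = 87.91 Wh

87.91 Wh


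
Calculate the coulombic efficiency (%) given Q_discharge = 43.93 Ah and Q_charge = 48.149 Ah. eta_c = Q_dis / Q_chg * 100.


Coulombic efficiency = 43.93/48.149 * 100% = 91.24%

91.24%


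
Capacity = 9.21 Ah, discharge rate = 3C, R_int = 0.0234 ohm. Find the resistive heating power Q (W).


Step 1: I = C_rate * capacity = 3 * 9.21 = 27.63 A
Step 2: Q = I^2 * R = 27.63^2 * 0.0234 = 763.42 * 0.0234 = 17.86 W

17.86 W


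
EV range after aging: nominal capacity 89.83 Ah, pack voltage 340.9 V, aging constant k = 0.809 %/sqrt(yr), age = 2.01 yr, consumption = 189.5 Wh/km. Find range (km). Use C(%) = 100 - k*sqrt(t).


Step 1: capacity retention = 100 - 0.809 * sqrt(2.01) = 100 - 0.809 * 1.4177 = 98.853%
Step 2: C_now = 89.83 * 98.853/100 = 88.8 Ah
Step 3: E_pack = V * C_now = 340.9 * 88.8 = 30272 Wh
Step 4: range = E_pack / consumption = 30272 / 189.5 = 159.7 km

159.7 km
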